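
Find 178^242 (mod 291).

242 in binary is 11110010, i.e. 242 = 128 + 64 + 32 + 16 + 2.
178^1 ≡ 178 (mod 291)
178^2 ≡ 178^2 = 31684 ≡ 256 (mod 291)
178^4 ≡ 256^2 = 65536 ≡ 61 (mod 291)
178^8 ≡ 61^2 = 3721 ≡ 229 (mod 291)
178^16 ≡ 229^2 = 52441 ≡ 61 (mod 291)
178^32 ≡ 61^2 = 3721 ≡ 229 (mod 291)
178^64 ≡ 229^2 = 52441 ≡ 61 (mod 291)
178^128 ≡ 61^2 = 3721 ≡ 229 (mod 291)
178^242 = 178^128 × 178^64 × 178^32 × 178^16 × 178^2 ≡ 229 × 61 × 229 × 61 × 256 (mod 291).
Accumulate the product:
229 × 61 = 13969 ≡ 1
1 × 229 = 229
229 × 61 = 13969 ≡ 1
1 × 256 = 256

256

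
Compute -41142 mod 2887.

-41142 = -15×2887 + 2163, so -41142 ≡ 2163 (mod 2887).

2163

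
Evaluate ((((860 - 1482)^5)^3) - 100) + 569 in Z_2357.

860 - 1482 = -622 ≡ 1735 (mod 2357)
(1735)^5 ≡ 789 (mod 2357)
(789)^3 ≡ 910 (mod 2357)
910 - 100 = 810
810 + 569 = 1379

1379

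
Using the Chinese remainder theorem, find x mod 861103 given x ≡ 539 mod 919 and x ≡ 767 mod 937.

562967

919⁻¹ mod 937: 919×52 ≡ 1 (mod 937), so 919⁻¹ ≡ 52.
x = 539 + 919×((767 − 539)×52 mod 937) = 539 + 919×612 = 562967.
Check: 562967 mod 919 = 539, 562967 mod 937 = 767. ✓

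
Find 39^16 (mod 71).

By square-and-multiply:
39^1 ≡ 39 (mod 71)
39^2 ≡ 39^2 = 1521 ≡ 30 (mod 71)
39^4 ≡ 30^2 = 900 ≡ 48 (mod 71)
39^8 ≡ 48^2 = 2304 ≡ 32 (mod 71)
39^16 ≡ 32^2 = 1024 ≡ 30 (mod 71)
So 39^16 ≡ 30 (mod 71).

30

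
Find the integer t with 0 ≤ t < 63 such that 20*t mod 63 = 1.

41

63 = 3×20 + 3
20 = 6×3 + 2
3 = 1×2 + 1
2 = 2×1 + 0
gcd(20, 63) = 1, so the inverse exists.
Back-substitute for 1:
1 = 1×3 − 1×2
  = −1×20 + 7×3
  = 7×63 − 22×20
So 20⁻¹ ≡ −22 ≡ 41 (mod 63).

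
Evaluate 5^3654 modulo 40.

By square-and-multiply:
5^1 ≡ 5 (mod 40)
5^2 ≡ 5^2 = 25 (mod 40)
5^4 ≡ 25^2 = 625 ≡ 25 (mod 40)
5^8 ≡ 25^2 = 625 ≡ 25 (mod 40)
5^16 ≡ 25^2 = 625 ≡ 25 (mod 40)
5^32 ≡ 25^2 = 625 ≡ 25 (mod 40)
5^64 ≡ 25^2 = 625 ≡ 25 (mod 40)
5^128 ≡ 25^2 = 625 ≡ 25 (mod 40)
5^256 ≡ 25^2 = 625 ≡ 25 (mod 40)
5^512 ≡ 25^2 = 625 ≡ 25 (mod 40)
5^1024 ≡ 25^2 = 625 ≡ 25 (mod 40)
5^2048 ≡ 25^2 = 625 ≡ 25 (mod 40)
5^3654 = 5^2048 × 5^1024 × 5^512 × 5^64 × 5^4 × 5^2 ≡ 25 × 25 × 25 × 25 × 25 × 25 (mod 40).
Accumulate the product:
25 × 25 = 625 ≡ 25
25 × 25 = 625 ≡ 25
25 × 25 = 625 ≡ 25
25 × 25 = 625 ≡ 25
25 × 25 = 625 ≡ 25

25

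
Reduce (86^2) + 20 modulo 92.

56

(86)^2 ≡ 36 (mod 92)
36 + 20 = 56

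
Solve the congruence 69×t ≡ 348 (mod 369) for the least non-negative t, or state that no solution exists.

gcd(69, 369) = 3, and 3 | 348, so solutions exist.
Divide through by 3: 23×t = 116 (mod 123).
23⁻¹ ≡ 107 (mod 123).
t ≡ 107×116 ≡ 112 (mod 123).
The smallest non-negative solution is t = 112.

112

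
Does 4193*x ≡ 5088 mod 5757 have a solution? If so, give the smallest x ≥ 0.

2382

gcd(4193, 5757) = 1, so a unique solution mod 5757 exists.
4193⁻¹ ≡ 2492 (mod 5757).
x ≡ 2492*5088 ≡ 2382 (mod 5757).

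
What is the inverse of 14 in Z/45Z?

29

By the extended Euclidean algorithm:
45 = 3×14 + 3
14 = 4×3 + 2
3 = 1×2 + 1
2 = 2×1 + 0
gcd(14, 45) = 1, so the inverse exists.
Back-substitute for 1:
1 = 1×3 − 1×2
  = −1×14 + 5×3
  = 5×45 − 16×14
So 14⁻¹ ≡ −16 ≡ 29 (mod 45).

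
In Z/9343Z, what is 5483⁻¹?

2389

9343 = 1·5483 + 3860
5483 = 1·3860 + 1623
3860 = 2·1623 + 614
1623 = 2·614 + 395
614 = 1·395 + 219
395 = 1·219 + 176
219 = 1·176 + 43
176 = 4·43 + 4
43 = 10·4 + 3
4 = 1·3 + 1
3 = 3·1 + 0
gcd(5483, 9343) = 1, so the inverse exists.
Bézout: 1 = −1402·9343 + 2389·5483.
So 5483⁻¹ ≡ 2389 (mod 9343).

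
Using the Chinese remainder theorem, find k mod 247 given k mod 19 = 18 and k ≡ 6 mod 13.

227

19⁻¹ mod 13: 19*11 ≡ 1 (mod 13), so 19⁻¹ ≡ 11.
k = 18 + 19*((6 − 18)*11 mod 13) = 18 + 19*11 = 227.
Check: 227 mod 19 = 18, 227 mod 13 = 6. ✓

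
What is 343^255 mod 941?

293

Compute successive squares:
255 in binary is 11111111, i.e. 255 = 128 + 64 + 32 + 16 + 8 + 4 + 2 + 1.
343^1 ≡ 343 (mod 941)
343^2 ≡ 343^2 = 117649 ≡ 24 (mod 941)
343^4 ≡ 24^2 = 576 (mod 941)
343^8 ≡ 576^2 = 331776 ≡ 544 (mod 941)
343^16 ≡ 544^2 = 295936 ≡ 462 (mod 941)
343^32 ≡ 462^2 = 213444 ≡ 778 (mod 941)
343^64 ≡ 778^2 = 605284 ≡ 221 (mod 941)
343^128 ≡ 221^2 = 48841 ≡ 850 (mod 941)
343^255 = 343^128 · 343^64 · 343^32 · 343^16 · 343^8 · 343^4 · 343^2 · 343^1 ≡ 850 · 221 · 778 · 462 · 544 · 576 · 24 · 343 (mod 941).
Accumulate the product:
850 · 221 = 187850 ≡ 591
591 · 778 = 459798 ≡ 590
590 · 462 = 272580 ≡ 631
631 · 544 = 343264 ≡ 740
740 · 576 = 426240 ≡ 908
908 · 24 = 21792 ≡ 149
149 · 343 = 51107 ≡ 293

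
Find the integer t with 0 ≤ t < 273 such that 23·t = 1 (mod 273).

95

Run the extended Euclidean algorithm:
273 = 11·23 + 20
23 = 1·20 + 3
20 = 6·3 + 2
3 = 1·2 + 1
2 = 2·1 + 0
gcd(23, 273) = 1, so the inverse exists.
Back-substitute for 1:
1 = 1·3 − 1·2
  = −1·20 + 7·3
  = 7·23 − 8·20
  = −8·273 + 95·23
So 23⁻¹ ≡ 95 (mod 273).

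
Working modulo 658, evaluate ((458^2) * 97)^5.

(458)^2 ≡ 520 (mod 658)
520 * 97 = 50440 ≡ 432 (mod 658)
(432)^5 ≡ 346 (mod 658)

346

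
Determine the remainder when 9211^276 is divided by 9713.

3502

Compute successive squares:
9211^1 ≡ 9211 (mod 9713)
9211^2 ≡ 9211^2 = 84842521 ≡ 9179 (mod 9713)
9211^4 ≡ 9179^2 = 84254041 ≡ 3479 (mod 9713)
9211^8 ≡ 3479^2 = 12103441 ≡ 1043 (mod 9713)
9211^16 ≡ 1043^2 = 1087849 ≡ 9706 (mod 9713)
9211^32 ≡ 9706^2 = 94206436 ≡ 49 (mod 9713)
9211^64 ≡ 49^2 = 2401 (mod 9713)
9211^128 ≡ 2401^2 = 5764801 ≡ 4992 (mod 9713)
9211^256 ≡ 4992^2 = 24920064 ≡ 6219 (mod 9713)
9211^276 = 9211^256 · 9211^16 · 9211^4 ≡ 6219 · 9706 · 3479 (mod 9713).
Accumulate the product:
6219 · 9706 = 60361614 ≡ 5032
5032 · 3479 = 17506328 ≡ 3502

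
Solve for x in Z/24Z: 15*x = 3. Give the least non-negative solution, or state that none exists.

5

gcd(15, 24) = 3, and 3 | 3, so solutions exist.
Divide through by 3: 5*x = 1 (mod 8).
5⁻¹ ≡ 5 (mod 8).
x ≡ 5*1 ≡ 5 (mod 8).
The smallest non-negative solution is x = 5.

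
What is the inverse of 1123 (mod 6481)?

6481 = 5*1123 + 866
1123 = 1*866 + 257
866 = 3*257 + 95
257 = 2*95 + 67
95 = 1*67 + 28
67 = 2*28 + 11
28 = 2*11 + 6
11 = 1*6 + 5
6 = 1*5 + 1
5 = 5*1 + 0
gcd(1123, 6481) = 1, so the inverse exists.
Back-substitute for 1:
1 = 1*6 − 1*5
  = −1*11 + 2*6
  = 2*28 − 5*11
  = −5*67 + 12*28
  = 12*95 − 17*67
  = −17*257 + 46*95
  = 46*866 − 155*257
  = −155*1123 + 201*866
  = 201*6481 − 1160*1123
So 1123⁻¹ ≡ −1160 ≡ 5321 (mod 6481).

5321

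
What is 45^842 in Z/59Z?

Compute successive squares:
45^1 ≡ 45 (mod 59)
45^2 ≡ 45^2 = 2025 ≡ 19 (mod 59)
45^4 ≡ 19^2 = 361 ≡ 7 (mod 59)
45^8 ≡ 7^2 = 49 (mod 59)
45^16 ≡ 49^2 = 2401 ≡ 41 (mod 59)
45^32 ≡ 41^2 = 1681 ≡ 29 (mod 59)
45^64 ≡ 29^2 = 841 ≡ 15 (mod 59)
45^128 ≡ 15^2 = 225 ≡ 48 (mod 59)
45^256 ≡ 48^2 = 2304 ≡ 3 (mod 59)
45^512 ≡ 3^2 = 9 (mod 59)
45^842 = 45^512 * 45^256 * 45^64 * 45^8 * 45^2 ≡ 9 * 3 * 15 * 49 * 19 (mod 59).
Accumulate the product:
9 * 3 = 27
27 * 15 = 405 ≡ 51
51 * 49 = 2499 ≡ 21
21 * 19 = 399 ≡ 45

45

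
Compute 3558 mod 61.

3558 = 58×61 + 20, so 3558 ≡ 20 (mod 61).

20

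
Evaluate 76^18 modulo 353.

270

By square-and-multiply:
18 in binary is 10010, i.e. 18 = 16 + 2.
76^1 ≡ 76 (mod 353)
76^2 ≡ 76^2 = 5776 ≡ 128 (mod 353)
76^4 ≡ 128^2 = 16384 ≡ 146 (mod 353)
76^8 ≡ 146^2 = 21316 ≡ 136 (mod 353)
76^16 ≡ 136^2 = 18496 ≡ 140 (mod 353)
76^18 = 76^16 * 76^2 ≡ 140 * 128 (mod 353).
140 * 128 = 17920 ≡ 270 (mod 353).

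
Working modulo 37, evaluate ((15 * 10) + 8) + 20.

15 * 10 = 150 ≡ 2 (mod 37)
2 + 8 = 10
10 + 20 = 30

30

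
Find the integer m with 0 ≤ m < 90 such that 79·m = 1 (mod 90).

Apply the Euclidean algorithm and back-substitute:
90 = 1×79 + 11
79 = 7×11 + 2
11 = 5×2 + 1
2 = 2×1 + 0
gcd(79, 90) = 1, so the inverse exists.
Back-substitute for 1:
1 = 1×11 − 5×2
  = −5×79 + 36×11
  = 36×90 − 41×79
So 79⁻¹ ≡ −41 ≡ 49 (mod 90).

49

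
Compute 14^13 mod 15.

Using repeated squaring:
13 in binary is 1101, i.e. 13 = 8 + 4 + 1.
14^1 ≡ 14 (mod 15)
14^2 ≡ 14^2 = 196 ≡ 1 (mod 15)
14^4 ≡ 1^2 = 1 (mod 15)
14^8 ≡ 1^2 = 1 (mod 15)
14^13 = 14^8 · 14^4 · 14^1 ≡ 1 · 1 · 14 (mod 15).
Accumulate the product:
1 · 1 = 1
1 · 14 = 14

14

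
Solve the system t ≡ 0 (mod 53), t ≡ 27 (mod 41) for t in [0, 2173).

53⁻¹ mod 41: 53×24 ≡ 1 (mod 41), so 53⁻¹ ≡ 24.
t = 0 + 53×((27 − 0)×24 mod 41) = 0 + 53×33 = 1749.

1749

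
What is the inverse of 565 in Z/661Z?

Apply the Euclidean algorithm and back-substitute:
661 = 1×565 + 96
565 = 5×96 + 85
96 = 1×85 + 11
85 = 7×11 + 8
11 = 1×8 + 3
8 = 2×3 + 2
3 = 1×2 + 1
2 = 2×1 + 0
gcd(565, 661) = 1, so the inverse exists.
Back-substitute for 1:
1 = 1×3 − 1×2
  = −1×8 + 3×3
  = 3×11 − 4×8
  = −4×85 + 31×11
  = 31×96 − 35×85
  = −35×565 + 206×96
  = 206×661 − 241×565
So 565⁻¹ ≡ −241 ≡ 420 (mod 661).

420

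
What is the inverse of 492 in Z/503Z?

320

By the extended Euclidean algorithm:
503 = 1*492 + 11
492 = 44*11 + 8
11 = 1*8 + 3
8 = 2*3 + 2
3 = 1*2 + 1
2 = 2*1 + 0
gcd(492, 503) = 1, so the inverse exists.
Back-substitute for 1:
1 = 1*3 − 1*2
  = −1*8 + 3*3
  = 3*11 − 4*8
  = −4*492 + 179*11
  = 179*503 − 183*492
So 492⁻¹ ≡ −183 ≡ 320 (mod 503).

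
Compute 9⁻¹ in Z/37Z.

33

By the extended Euclidean algorithm:
37 = 4*9 + 1
9 = 9*1 + 0
gcd(9, 37) = 1, so the inverse exists.
Back-substitute for 1:
1 = 1*37 − 4*9
So 9⁻¹ ≡ −4 ≡ 33 (mod 37).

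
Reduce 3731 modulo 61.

10

3731 = 61×61 + 10, so 3731 ≡ 10 (mod 61).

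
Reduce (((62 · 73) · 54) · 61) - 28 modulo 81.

62 · 73 = 4526 ≡ 71 (mod 81)
71 · 54 = 3834 ≡ 27 (mod 81)
27 · 61 = 1647 ≡ 27 (mod 81)
27 - 28 = -1 ≡ 80 (mod 81)

80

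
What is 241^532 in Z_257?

By square-and-multiply:
532 in binary is 1000010100, i.e. 532 = 512 + 16 + 4.
241^1 ≡ 241 (mod 257)
241^2 ≡ 241^2 = 58081 ≡ 256 (mod 257)
241^4 ≡ 256^2 = 65536 ≡ 1 (mod 257)
241^8 ≡ 1^2 = 1 (mod 257)
241^16 ≡ 1^2 = 1 (mod 257)
241^32 ≡ 1^2 = 1 (mod 257)
241^64 ≡ 1^2 = 1 (mod 257)
241^128 ≡ 1^2 = 1 (mod 257)
241^256 ≡ 1^2 = 1 (mod 257)
241^512 ≡ 1^2 = 1 (mod 257)
241^532 = 241^512 × 241^16 × 241^4 ≡ 1 × 1 × 1 (mod 257).
Accumulate the product:
1 × 1 = 1
1 × 1 = 1

1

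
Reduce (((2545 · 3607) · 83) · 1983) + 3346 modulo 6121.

1149

2545 · 3607 = 9179815 ≡ 4436 (mod 6121)
4436 · 83 = 368188 ≡ 928 (mod 6121)
928 · 1983 = 1840224 ≡ 3924 (mod 6121)
3924 + 3346 = 7270 ≡ 1149 (mod 6121)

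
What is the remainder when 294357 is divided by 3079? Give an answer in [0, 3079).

294357 = 95*3079 + 1852, so 294357 ≡ 1852 (mod 3079).

1852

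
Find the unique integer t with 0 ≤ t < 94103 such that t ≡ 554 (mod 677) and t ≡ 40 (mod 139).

677⁻¹ mod 139: 677×54 ≡ 1 (mod 139), so 677⁻¹ ≡ 54.
t = 554 + 677×((40 − 554)×54 mod 139) = 554 + 677×44 = 30342.
Check: 30342 mod 677 = 554, 30342 mod 139 = 40. ✓

30342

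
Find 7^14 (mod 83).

By square-and-multiply:
14 in binary is 1110, i.e. 14 = 8 + 4 + 2.
7^1 ≡ 7 (mod 83)
7^2 ≡ 7^2 = 49 (mod 83)
7^4 ≡ 49^2 = 2401 ≡ 77 (mod 83)
7^8 ≡ 77^2 = 5929 ≡ 36 (mod 83)
7^14 = 7^8 × 7^4 × 7^2 ≡ 36 × 77 × 49 (mod 83).
Accumulate the product:
36 × 77 = 2772 ≡ 33
33 × 49 = 1617 ≡ 40

40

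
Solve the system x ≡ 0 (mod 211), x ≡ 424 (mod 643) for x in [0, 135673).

211⁻¹ mod 643: 211×64 ≡ 1 (mod 643), so 211⁻¹ ≡ 64.
x = 0 + 211×((424 − 0)×64 mod 643) = 0 + 211×130 = 27430.

27430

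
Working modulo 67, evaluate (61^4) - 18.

5

(61)^4 ≡ 23 (mod 67)
23 - 18 = 5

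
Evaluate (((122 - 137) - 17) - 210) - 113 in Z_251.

122 - 137 = -15 ≡ 236 (mod 251)
236 - 17 = 219
219 - 210 = 9
9 - 113 = -104 ≡ 147 (mod 251)

147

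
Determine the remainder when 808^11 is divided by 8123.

By square-and-multiply:
11 in binary is 1011, i.e. 11 = 8 + 2 + 1.
808^1 ≡ 808 (mod 8123)
808^2 ≡ 808^2 = 652864 ≡ 3024 (mod 8123)
808^4 ≡ 3024^2 = 9144576 ≡ 6201 (mod 8123)
808^8 ≡ 6201^2 = 38452401 ≡ 6242 (mod 8123)
808^11 = 808^8 × 808^2 × 808^1 ≡ 6242 × 3024 × 808 (mod 8123).
Accumulate the product:
6242 × 3024 = 18875808 ≡ 6079
6079 × 808 = 4911832 ≡ 5540

5540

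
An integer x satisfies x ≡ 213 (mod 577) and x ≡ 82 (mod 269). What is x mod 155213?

61952

577⁻¹ mod 269: 577*69 ≡ 1 (mod 269), so 577⁻¹ ≡ 69.
x = 213 + 577*((82 − 213)*69 mod 269) = 213 + 577*107 = 61952.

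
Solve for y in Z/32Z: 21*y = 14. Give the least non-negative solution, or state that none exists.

gcd(21, 32) = 1, so a unique solution mod 32 exists.
21⁻¹ ≡ 29 (mod 32).
y ≡ 29*14 ≡ 22 (mod 32).

22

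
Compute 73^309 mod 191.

137

Compute successive squares:
309 in binary is 100110101, i.e. 309 = 256 + 32 + 16 + 4 + 1.
73^1 ≡ 73 (mod 191)
73^2 ≡ 73^2 = 5329 ≡ 172 (mod 191)
73^4 ≡ 172^2 = 29584 ≡ 170 (mod 191)
73^8 ≡ 170^2 = 28900 ≡ 59 (mod 191)
73^16 ≡ 59^2 = 3481 ≡ 43 (mod 191)
73^32 ≡ 43^2 = 1849 ≡ 130 (mod 191)
73^64 ≡ 130^2 = 16900 ≡ 92 (mod 191)
73^128 ≡ 92^2 = 8464 ≡ 60 (mod 191)
73^256 ≡ 60^2 = 3600 ≡ 162 (mod 191)
73^309 = 73^256 · 73^32 · 73^16 · 73^4 · 73^1 ≡ 162 · 130 · 43 · 170 · 73 (mod 191).
Accumulate the product:
162 · 130 = 21060 ≡ 50
50 · 43 = 2150 ≡ 49
49 · 170 = 8330 ≡ 117
117 · 73 = 8541 ≡ 137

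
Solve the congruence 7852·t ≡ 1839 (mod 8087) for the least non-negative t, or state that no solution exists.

61

gcd(7852, 8087) = 1, so a unique solution mod 8087 exists.
7852⁻¹ ≡ 2168 (mod 8087).
t ≡ 2168·1839 ≡ 61 (mod 8087).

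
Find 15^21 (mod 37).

By square-and-multiply:
21 in binary is 10101, i.e. 21 = 16 + 4 + 1.
15^1 ≡ 15 (mod 37)
15^2 ≡ 15^2 = 225 ≡ 3 (mod 37)
15^4 ≡ 3^2 = 9 (mod 37)
15^8 ≡ 9^2 = 81 ≡ 7 (mod 37)
15^16 ≡ 7^2 = 49 ≡ 12 (mod 37)
15^21 = 15^16 × 15^4 × 15^1 ≡ 12 × 9 × 15 (mod 37).
Accumulate the product:
12 × 9 = 108 ≡ 34
34 × 15 = 510 ≡ 29

29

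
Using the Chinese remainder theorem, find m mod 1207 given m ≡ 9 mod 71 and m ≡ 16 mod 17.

71⁻¹ mod 17: 71·6 ≡ 1 (mod 17), so 71⁻¹ ≡ 6.
m = 9 + 71·((16 − 9)·6 mod 17) = 9 + 71·8 = 577.

577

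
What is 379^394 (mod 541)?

416

Compute successive squares:
394 in binary is 110001010, i.e. 394 = 256 + 128 + 8 + 2.
379^1 ≡ 379 (mod 541)
379^2 ≡ 379^2 = 143641 ≡ 276 (mod 541)
379^4 ≡ 276^2 = 76176 ≡ 436 (mod 541)
379^8 ≡ 436^2 = 190096 ≡ 205 (mod 541)
379^16 ≡ 205^2 = 42025 ≡ 368 (mod 541)
379^32 ≡ 368^2 = 135424 ≡ 174 (mod 541)
379^64 ≡ 174^2 = 30276 ≡ 521 (mod 541)
379^128 ≡ 521^2 = 271441 ≡ 400 (mod 541)
379^256 ≡ 400^2 = 160000 ≡ 405 (mod 541)
379^394 = 379^256 · 379^128 · 379^8 · 379^2 ≡ 405 · 400 · 205 · 276 (mod 541).
Accumulate the product:
405 · 400 = 162000 ≡ 241
241 · 205 = 49405 ≡ 174
174 · 276 = 48024 ≡ 416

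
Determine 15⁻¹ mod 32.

32 = 2*15 + 2
15 = 7*2 + 1
2 = 2*1 + 0
gcd(15, 32) = 1, so the inverse exists.
Back-substitute for 1:
1 = 1*15 − 7*2
  = −7*32 + 15*15
So 15⁻¹ ≡ 15 (mod 32).

15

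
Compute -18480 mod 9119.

-18480 = -3·9119 + 8877, so -18480 ≡ 8877 (mod 9119).

8877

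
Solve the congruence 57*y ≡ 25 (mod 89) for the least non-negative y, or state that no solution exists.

gcd(57, 89) = 1, so a unique solution mod 89 exists.
57⁻¹ ≡ 25 (mod 89).
y ≡ 25*25 ≡ 2 (mod 89).

2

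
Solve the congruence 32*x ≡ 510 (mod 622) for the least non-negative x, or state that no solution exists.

152

gcd(32, 622) = 2, and 2 | 510, so solutions exist.
Divide through by 2: 16*x mod 311 = 255.
16⁻¹ ≡ 175 (mod 311).
x ≡ 175*255 ≡ 152 (mod 311).
The smallest non-negative solution is x = 152.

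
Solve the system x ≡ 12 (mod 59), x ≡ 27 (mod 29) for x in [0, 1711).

897

59⁻¹ mod 29: 59*1 ≡ 1 (mod 29), so 59⁻¹ ≡ 1.
x = 12 + 59*((27 − 12)*1 mod 29) = 12 + 59*15 = 897.
Check: 897 mod 59 = 12, 897 mod 29 = 27. ✓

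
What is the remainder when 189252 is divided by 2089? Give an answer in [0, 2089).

189252 = 90·2089 + 1242, so 189252 ≡ 1242 (mod 2089).

1242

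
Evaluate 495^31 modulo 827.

Using repeated squaring:
495^1 ≡ 495 (mod 827)
495^2 ≡ 495^2 = 245025 ≡ 233 (mod 827)
495^4 ≡ 233^2 = 54289 ≡ 534 (mod 827)
495^8 ≡ 534^2 = 285156 ≡ 668 (mod 827)
495^16 ≡ 668^2 = 446224 ≡ 471 (mod 827)
495^31 = 495^16 · 495^8 · 495^4 · 495^2 · 495^1 ≡ 471 · 668 · 534 · 233 · 495 (mod 827).
Accumulate the product:
471 · 668 = 314628 ≡ 368
368 · 534 = 196512 ≡ 513
513 · 233 = 119529 ≡ 441
441 · 495 = 218295 ≡ 794

794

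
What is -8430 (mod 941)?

-8430 = -9·941 + 39, so -8430 ≡ 39 (mod 941).

39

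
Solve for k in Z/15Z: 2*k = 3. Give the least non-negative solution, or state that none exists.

gcd(2, 15) = 1, so a unique solution mod 15 exists.
2⁻¹ ≡ 8 (mod 15).
k ≡ 8*3 ≡ 9 (mod 15).

9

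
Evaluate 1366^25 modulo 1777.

Using repeated squaring:
1366^1 ≡ 1366 (mod 1777)
1366^2 ≡ 1366^2 = 1865956 ≡ 106 (mod 1777)
1366^4 ≡ 106^2 = 11236 ≡ 574 (mod 1777)
1366^8 ≡ 574^2 = 329476 ≡ 731 (mod 1777)
1366^16 ≡ 731^2 = 534361 ≡ 1261 (mod 1777)
1366^25 = 1366^16 × 1366^8 × 1366^1 ≡ 1261 × 731 × 1366 (mod 1777).
Accumulate the product:
1261 × 731 = 921791 ≡ 1305
1305 × 1366 = 1782630 ≡ 299

299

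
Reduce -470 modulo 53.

-470 = -9*53 + 7, so -470 ≡ 7 (mod 53).

7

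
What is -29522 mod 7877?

1986

-29522 = -4×7877 + 1986, so -29522 ≡ 1986 (mod 7877).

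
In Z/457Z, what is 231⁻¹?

Apply the Euclidean algorithm and back-substitute:
457 = 1*231 + 226
231 = 1*226 + 5
226 = 45*5 + 1
5 = 5*1 + 0
gcd(231, 457) = 1, so the inverse exists.
Back-substitute for 1:
1 = 1*226 − 45*5
  = −45*231 + 46*226
  = 46*457 − 91*231
So 231⁻¹ ≡ −91 ≡ 366 (mod 457).

366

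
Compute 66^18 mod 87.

51

Using repeated squaring:
66^1 ≡ 66 (mod 87)
66^2 ≡ 66^2 = 4356 ≡ 6 (mod 87)
66^4 ≡ 6^2 = 36 (mod 87)
66^8 ≡ 36^2 = 1296 ≡ 78 (mod 87)
66^16 ≡ 78^2 = 6084 ≡ 81 (mod 87)
66^18 = 66^16 * 66^2 ≡ 81 * 6 (mod 87).
81 * 6 = 486 ≡ 51 (mod 87).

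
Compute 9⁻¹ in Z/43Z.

24

Apply the Euclidean algorithm and back-substitute:
43 = 4*9 + 7
9 = 1*7 + 2
7 = 3*2 + 1
2 = 2*1 + 0
gcd(9, 43) = 1, so the inverse exists.
Bézout: 1 = 4*43 − 19*9.
So 9⁻¹ ≡ −19 ≡ 24 (mod 43).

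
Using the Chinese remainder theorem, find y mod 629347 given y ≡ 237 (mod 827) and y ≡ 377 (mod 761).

593196

827⁻¹ mod 761: 827×565 ≡ 1 (mod 761), so 827⁻¹ ≡ 565.
y = 237 + 827×((377 − 237)×565 mod 761) = 237 + 827×717 = 593196.
Check: 593196 mod 827 = 237, 593196 mod 761 = 377. ✓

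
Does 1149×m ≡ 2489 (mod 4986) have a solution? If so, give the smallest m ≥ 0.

gcd(1149, 4986) = 3, and 3 does not divide 2489.
So the congruence has no solution.

no solution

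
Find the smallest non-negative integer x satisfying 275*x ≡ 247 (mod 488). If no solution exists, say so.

gcd(275, 488) = 1, so a unique solution mod 488 exists.
275⁻¹ ≡ 307 (mod 488).
x ≡ 307*247 ≡ 189 (mod 488).

189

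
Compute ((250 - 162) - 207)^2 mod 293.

97

250 - 162 = 88
88 - 207 = -119 ≡ 174 (mod 293)
(174)^2 ≡ 97 (mod 293)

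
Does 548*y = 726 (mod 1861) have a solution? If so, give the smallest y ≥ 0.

gcd(548, 1861) = 1, so a unique solution mod 1861 exists.
548⁻¹ ≡ 1355 (mod 1861).
y ≡ 1355*726 ≡ 1122 (mod 1861).

1122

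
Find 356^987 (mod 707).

356^1 ≡ 356 (mod 707)
356^2 ≡ 356^2 = 126736 ≡ 183 (mod 707)
356^4 ≡ 183^2 = 33489 ≡ 260 (mod 707)
356^8 ≡ 260^2 = 67600 ≡ 435 (mod 707)
356^16 ≡ 435^2 = 189225 ≡ 456 (mod 707)
356^32 ≡ 456^2 = 207936 ≡ 78 (mod 707)
356^64 ≡ 78^2 = 6084 ≡ 428 (mod 707)
356^128 ≡ 428^2 = 183184 ≡ 71 (mod 707)
356^256 ≡ 71^2 = 5041 ≡ 92 (mod 707)
356^512 ≡ 92^2 = 8464 ≡ 687 (mod 707)
356^987 = 356^512 · 356^256 · 356^128 · 356^64 · 356^16 · 356^8 · 356^2 · 356^1 ≡ 687 · 92 · 71 · 428 · 456 · 435 · 183 · 356 (mod 707).
Accumulate the product:
687 · 92 = 63204 ≡ 281
281 · 71 = 19951 ≡ 155
155 · 428 = 66340 ≡ 589
589 · 456 = 268584 ≡ 631
631 · 435 = 274485 ≡ 169
169 · 183 = 30927 ≡ 526
526 · 356 = 187256 ≡ 608

608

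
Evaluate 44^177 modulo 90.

177 in binary is 10110001, i.e. 177 = 128 + 32 + 16 + 1.
44^1 ≡ 44 (mod 90)
44^2 ≡ 44^2 = 1936 ≡ 46 (mod 90)
44^4 ≡ 46^2 = 2116 ≡ 46 (mod 90)
44^8 ≡ 46^2 = 2116 ≡ 46 (mod 90)
44^16 ≡ 46^2 = 2116 ≡ 46 (mod 90)
44^32 ≡ 46^2 = 2116 ≡ 46 (mod 90)
44^64 ≡ 46^2 = 2116 ≡ 46 (mod 90)
44^128 ≡ 46^2 = 2116 ≡ 46 (mod 90)
44^177 = 44^128 · 44^32 · 44^16 · 44^1 ≡ 46 · 46 · 46 · 44 (mod 90).
Accumulate the product:
46 · 46 = 2116 ≡ 46
46 · 46 = 2116 ≡ 46
46 · 44 = 2024 ≡ 44

44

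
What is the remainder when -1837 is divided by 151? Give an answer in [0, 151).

126

-1837 = -13·151 + 126, so -1837 ≡ 126 (mod 151).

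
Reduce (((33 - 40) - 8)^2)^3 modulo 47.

33 - 40 = -7 ≡ 40 (mod 47)
40 - 8 = 32
(32)^2 ≡ 37 (mod 47)
(37)^3 ≡ 34 (mod 47)

34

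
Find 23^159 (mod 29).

Compute successive squares:
159 in binary is 10011111, i.e. 159 = 128 + 16 + 8 + 4 + 2 + 1.
23^1 ≡ 23 (mod 29)
23^2 ≡ 23^2 = 529 ≡ 7 (mod 29)
23^4 ≡ 7^2 = 49 ≡ 20 (mod 29)
23^8 ≡ 20^2 = 400 ≡ 23 (mod 29)
23^16 ≡ 23^2 = 529 ≡ 7 (mod 29)
23^32 ≡ 7^2 = 49 ≡ 20 (mod 29)
23^64 ≡ 20^2 = 400 ≡ 23 (mod 29)
23^128 ≡ 23^2 = 529 ≡ 7 (mod 29)
23^159 = 23^128 * 23^16 * 23^8 * 23^4 * 23^2 * 23^1 ≡ 7 * 7 * 23 * 20 * 7 * 23 (mod 29).
Accumulate the product:
7 * 7 = 49 ≡ 20
20 * 23 = 460 ≡ 25
25 * 20 = 500 ≡ 7
7 * 7 = 49 ≡ 20
20 * 23 = 460 ≡ 25

25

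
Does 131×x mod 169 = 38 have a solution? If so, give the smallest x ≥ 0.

gcd(131, 169) = 1, so a unique solution mod 169 exists.
131⁻¹ ≡ 40 (mod 169).
x ≡ 40×38 ≡ 168 (mod 169).

168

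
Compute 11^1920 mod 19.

1

By square-and-multiply:
11^1 ≡ 11 (mod 19)
11^2 ≡ 11^2 = 121 ≡ 7 (mod 19)
11^4 ≡ 7^2 = 49 ≡ 11 (mod 19)
11^8 ≡ 11^2 = 121 ≡ 7 (mod 19)
11^16 ≡ 7^2 = 49 ≡ 11 (mod 19)
11^32 ≡ 11^2 = 121 ≡ 7 (mod 19)
11^64 ≡ 7^2 = 49 ≡ 11 (mod 19)
11^128 ≡ 11^2 = 121 ≡ 7 (mod 19)
11^256 ≡ 7^2 = 49 ≡ 11 (mod 19)
11^512 ≡ 11^2 = 121 ≡ 7 (mod 19)
11^1024 ≡ 7^2 = 49 ≡ 11 (mod 19)
11^1920 = 11^1024 · 11^512 · 11^256 · 11^128 ≡ 11 · 7 · 11 · 7 (mod 19).
Accumulate the product:
11 · 7 = 77 ≡ 1
1 · 11 = 11
11 · 7 = 77 ≡ 1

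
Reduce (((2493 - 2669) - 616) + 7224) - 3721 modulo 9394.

2711

2493 - 2669 = -176 ≡ 9218 (mod 9394)
9218 - 616 = 8602
8602 + 7224 = 15826 ≡ 6432 (mod 9394)
6432 - 3721 = 2711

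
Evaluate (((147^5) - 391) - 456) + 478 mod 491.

(147)^5 ≡ 238 (mod 491)
238 - 391 = -153 ≡ 338 (mod 491)
338 - 456 = -118 ≡ 373 (mod 491)
373 + 478 = 851 ≡ 360 (mod 491)

360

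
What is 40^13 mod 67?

59

40^1 ≡ 40 (mod 67)
40^2 ≡ 40^2 = 1600 ≡ 59 (mod 67)
40^4 ≡ 59^2 = 3481 ≡ 64 (mod 67)
40^8 ≡ 64^2 = 4096 ≡ 9 (mod 67)
40^13 = 40^8 · 40^4 · 40^1 ≡ 9 · 64 · 40 (mod 67).
Accumulate the product:
9 · 64 = 576 ≡ 40
40 · 40 = 1600 ≡ 59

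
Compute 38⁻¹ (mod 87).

71

By the extended Euclidean algorithm:
87 = 2×38 + 11
38 = 3×11 + 5
11 = 2×5 + 1
5 = 5×1 + 0
gcd(38, 87) = 1, so the inverse exists.
Back-substitute for 1:
1 = 1×11 − 2×5
  = −2×38 + 7×11
  = 7×87 − 16×38
So 38⁻¹ ≡ −16 ≡ 71 (mod 87).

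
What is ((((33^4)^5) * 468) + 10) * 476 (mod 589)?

(33)^4 ≡ 264 (mod 589)
(264)^5 ≡ 63 (mod 589)
63 * 468 = 29484 ≡ 34 (mod 589)
34 + 10 = 44
44 * 476 = 20944 ≡ 329 (mod 589)

329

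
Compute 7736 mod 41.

28

7736 = 188×41 + 28, so 7736 ≡ 28 (mod 41).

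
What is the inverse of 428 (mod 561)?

Apply the Euclidean algorithm and back-substitute:
561 = 1*428 + 133
428 = 3*133 + 29
133 = 4*29 + 17
29 = 1*17 + 12
17 = 1*12 + 5
12 = 2*5 + 2
5 = 2*2 + 1
2 = 2*1 + 0
gcd(428, 561) = 1, so the inverse exists.
Back-substitute for 1:
1 = 1*5 − 2*2
  = −2*12 + 5*5
  = 5*17 − 7*12
  = −7*29 + 12*17
  = 12*133 − 55*29
  = −55*428 + 177*133
  = 177*561 − 232*428
So 428⁻¹ ≡ −232 ≡ 329 (mod 561).

329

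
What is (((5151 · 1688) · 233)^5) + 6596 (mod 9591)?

5151 · 1688 = 8694888 ≡ 5442 (mod 9591)
5442 · 233 = 1267986 ≡ 1974 (mod 9591)
(1974)^5 ≡ 6060 (mod 9591)
6060 + 6596 = 12656 ≡ 3065 (mod 9591)

3065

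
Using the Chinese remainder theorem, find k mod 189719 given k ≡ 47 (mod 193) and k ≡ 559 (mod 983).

193⁻¹ mod 983: 193*382 ≡ 1 (mod 983), so 193⁻¹ ≡ 382.
k = 47 + 193*((559 − 47)*382 mod 983) = 47 + 193*950 = 183397.

183397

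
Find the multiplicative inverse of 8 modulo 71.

71 = 8*8 + 7
8 = 1*7 + 1
7 = 7*1 + 0
gcd(8, 71) = 1, so the inverse exists.
Back-substitute for 1:
1 = 1*8 − 1*7
  = −1*71 + 9*8
So 8⁻¹ ≡ 9 (mod 71).

9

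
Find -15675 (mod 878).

129

-15675 = -18×878 + 129, so -15675 ≡ 129 (mod 878).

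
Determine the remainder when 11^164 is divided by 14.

9

Using repeated squaring:
164 in binary is 10100100, i.e. 164 = 128 + 32 + 4.
11^1 ≡ 11 (mod 14)
11^2 ≡ 11^2 = 121 ≡ 9 (mod 14)
11^4 ≡ 9^2 = 81 ≡ 11 (mod 14)
11^8 ≡ 11^2 = 121 ≡ 9 (mod 14)
11^16 ≡ 9^2 = 81 ≡ 11 (mod 14)
11^32 ≡ 11^2 = 121 ≡ 9 (mod 14)
11^64 ≡ 9^2 = 81 ≡ 11 (mod 14)
11^128 ≡ 11^2 = 121 ≡ 9 (mod 14)
11^164 = 11^128 * 11^32 * 11^4 ≡ 9 * 9 * 11 (mod 14).
Accumulate the product:
9 * 9 = 81 ≡ 11
11 * 11 = 121 ≡ 9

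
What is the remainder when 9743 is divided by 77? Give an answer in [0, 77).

41

9743 = 126*77 + 41, so 9743 ≡ 41 (mod 77).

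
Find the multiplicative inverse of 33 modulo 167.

81

Apply the Euclidean algorithm and back-substitute:
167 = 5×33 + 2
33 = 16×2 + 1
2 = 2×1 + 0
gcd(33, 167) = 1, so the inverse exists.
Back-substitute for 1:
1 = 1×33 − 16×2
  = −16×167 + 81×33
So 33⁻¹ ≡ 81 (mod 167).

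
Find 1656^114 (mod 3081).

Compute successive squares:
1656^1 ≡ 1656 (mod 3081)
1656^2 ≡ 1656^2 = 2742336 ≡ 246 (mod 3081)
1656^4 ≡ 246^2 = 60516 ≡ 1977 (mod 3081)
1656^8 ≡ 1977^2 = 3908529 ≡ 1821 (mod 3081)
1656^16 ≡ 1821^2 = 3316041 ≡ 885 (mod 3081)
1656^32 ≡ 885^2 = 783225 ≡ 651 (mod 3081)
1656^64 ≡ 651^2 = 423801 ≡ 1704 (mod 3081)
1656^114 = 1656^64 · 1656^32 · 1656^16 · 1656^2 ≡ 1704 · 651 · 885 · 246 (mod 3081).
Accumulate the product:
1704 · 651 = 1109304 ≡ 144
144 · 885 = 127440 ≡ 1119
1119 · 246 = 275274 ≡ 1065

1065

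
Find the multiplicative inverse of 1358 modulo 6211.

590

Apply the Euclidean algorithm and back-substitute:
6211 = 4*1358 + 779
1358 = 1*779 + 579
779 = 1*579 + 200
579 = 2*200 + 179
200 = 1*179 + 21
179 = 8*21 + 11
21 = 1*11 + 10
11 = 1*10 + 1
10 = 10*1 + 0
gcd(1358, 6211) = 1, so the inverse exists.
Back-substitute for 1:
1 = 1*11 − 1*10
  = −1*21 + 2*11
  = 2*179 − 17*21
  = −17*200 + 19*179
  = 19*579 − 55*200
  = −55*779 + 74*579
  = 74*1358 − 129*779
  = −129*6211 + 590*1358
So 1358⁻¹ ≡ 590 (mod 6211).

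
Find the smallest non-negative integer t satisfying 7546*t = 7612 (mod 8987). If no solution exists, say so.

213

gcd(7546, 8987) = 11, and 11 | 7612, so solutions exist.
Divide through by 11: 686*t ≡ 692 (mod 817).
686⁻¹ ≡ 580 (mod 817).
t ≡ 580*692 ≡ 213 (mod 817).
The smallest non-negative solution is t = 213.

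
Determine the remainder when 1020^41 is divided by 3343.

41 in binary is 101001, i.e. 41 = 32 + 8 + 1.
1020^1 ≡ 1020 (mod 3343)
1020^2 ≡ 1020^2 = 1040400 ≡ 727 (mod 3343)
1020^4 ≡ 727^2 = 528529 ≡ 335 (mod 3343)
1020^8 ≡ 335^2 = 112225 ≡ 1906 (mod 3343)
1020^16 ≡ 1906^2 = 3632836 ≡ 2338 (mod 3343)
1020^32 ≡ 2338^2 = 5466244 ≡ 439 (mod 3343)
1020^41 = 1020^32 * 1020^8 * 1020^1 ≡ 439 * 1906 * 1020 (mod 3343).
Accumulate the product:
439 * 1906 = 836734 ≡ 984
984 * 1020 = 1003680 ≡ 780

780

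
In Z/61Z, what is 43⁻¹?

44

61 = 1*43 + 18
43 = 2*18 + 7
18 = 2*7 + 4
7 = 1*4 + 3
4 = 1*3 + 1
3 = 3*1 + 0
gcd(43, 61) = 1, so the inverse exists.
Back-substitute for 1:
1 = 1*4 − 1*3
  = −1*7 + 2*4
  = 2*18 − 5*7
  = −5*43 + 12*18
  = 12*61 − 17*43
So 43⁻¹ ≡ −17 ≡ 44 (mod 61).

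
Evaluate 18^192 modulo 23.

192 in binary is 11000000, i.e. 192 = 128 + 64.
18^1 ≡ 18 (mod 23)
18^2 ≡ 18^2 = 324 ≡ 2 (mod 23)
18^4 ≡ 2^2 = 4 (mod 23)
18^8 ≡ 4^2 = 16 (mod 23)
18^16 ≡ 16^2 = 256 ≡ 3 (mod 23)
18^32 ≡ 3^2 = 9 (mod 23)
18^64 ≡ 9^2 = 81 ≡ 12 (mod 23)
18^128 ≡ 12^2 = 144 ≡ 6 (mod 23)
18^192 = 18^128 * 18^64 ≡ 6 * 12 (mod 23).
6 * 12 = 72 ≡ 3 (mod 23).

3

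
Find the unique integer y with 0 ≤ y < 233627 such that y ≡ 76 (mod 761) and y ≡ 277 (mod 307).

761⁻¹ mod 307: 761·236 ≡ 1 (mod 307), so 761⁻¹ ≡ 236.
y = 76 + 761·((277 − 76)·236 mod 307) = 76 + 761·158 = 120314.
Check: 120314 mod 761 = 76, 120314 mod 307 = 277. ✓

120314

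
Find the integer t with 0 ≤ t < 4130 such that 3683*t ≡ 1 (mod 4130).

4130 = 1×3683 + 447
3683 = 8×447 + 107
447 = 4×107 + 19
107 = 5×19 + 12
19 = 1×12 + 7
12 = 1×7 + 5
7 = 1×5 + 2
5 = 2×2 + 1
2 = 2×1 + 0
gcd(3683, 4130) = 1, so the inverse exists.
Back-substitute for 1:
1 = 1×5 − 2×2
  = −2×7 + 3×5
  = 3×12 − 5×7
  = −5×19 + 8×12
  = 8×107 − 45×19
  = −45×447 + 188×107
  = 188×3683 − 1549×447
  = −1549×4130 + 1737×3683
So 3683⁻¹ ≡ 1737 (mod 4130).

1737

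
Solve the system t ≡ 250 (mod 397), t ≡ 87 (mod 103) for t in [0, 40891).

397⁻¹ mod 103: 397×48 ≡ 1 (mod 103), so 397⁻¹ ≡ 48.
t = 250 + 397×((87 − 250)×48 mod 103) = 250 + 397×4 = 1838.

1838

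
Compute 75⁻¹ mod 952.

Run the extended Euclidean algorithm:
952 = 12×75 + 52
75 = 1×52 + 23
52 = 2×23 + 6
23 = 3×6 + 5
6 = 1×5 + 1
5 = 5×1 + 0
gcd(75, 952) = 1, so the inverse exists.
Back-substitute for 1:
1 = 1×6 − 1×5
  = −1×23 + 4×6
  = 4×52 − 9×23
  = −9×75 + 13×52
  = 13×952 − 165×75
So 75⁻¹ ≡ −165 ≡ 787 (mod 952).

787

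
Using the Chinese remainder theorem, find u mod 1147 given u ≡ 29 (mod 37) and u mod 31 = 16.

140

37⁻¹ mod 31: 37·26 ≡ 1 (mod 31), so 37⁻¹ ≡ 26.
u = 29 + 37·((16 − 29)·26 mod 31) = 29 + 37·3 = 140.
Check: 140 mod 37 = 29, 140 mod 31 = 16. ✓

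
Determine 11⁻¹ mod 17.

By the extended Euclidean algorithm:
17 = 1*11 + 6
11 = 1*6 + 5
6 = 1*5 + 1
5 = 5*1 + 0
gcd(11, 17) = 1, so the inverse exists.
Back-substitute for 1:
1 = 1*6 − 1*5
  = −1*11 + 2*6
  = 2*17 − 3*11
So 11⁻¹ ≡ −3 ≡ 14 (mod 17).

14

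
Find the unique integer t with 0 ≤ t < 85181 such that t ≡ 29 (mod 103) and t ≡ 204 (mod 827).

65537

103⁻¹ mod 827: 103×273 ≡ 1 (mod 827), so 103⁻¹ ≡ 273.
t = 29 + 103×((204 − 29)×273 mod 827) = 29 + 103×636 = 65537.
Check: 65537 mod 103 = 29, 65537 mod 827 = 204. ✓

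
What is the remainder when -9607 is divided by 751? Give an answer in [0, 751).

156

-9607 = -13×751 + 156, so -9607 ≡ 156 (mod 751).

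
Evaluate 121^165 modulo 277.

225

By square-and-multiply:
165 in binary is 10100101, i.e. 165 = 128 + 32 + 4 + 1.
121^1 ≡ 121 (mod 277)
121^2 ≡ 121^2 = 14641 ≡ 237 (mod 277)
121^4 ≡ 237^2 = 56169 ≡ 215 (mod 277)
121^8 ≡ 215^2 = 46225 ≡ 243 (mod 277)
121^16 ≡ 243^2 = 59049 ≡ 48 (mod 277)
121^32 ≡ 48^2 = 2304 ≡ 88 (mod 277)
121^64 ≡ 88^2 = 7744 ≡ 265 (mod 277)
121^128 ≡ 265^2 = 70225 ≡ 144 (mod 277)
121^165 = 121^128 * 121^32 * 121^4 * 121^1 ≡ 144 * 88 * 215 * 121 (mod 277).
Accumulate the product:
144 * 88 = 12672 ≡ 207
207 * 215 = 44505 ≡ 185
185 * 121 = 22385 ≡ 225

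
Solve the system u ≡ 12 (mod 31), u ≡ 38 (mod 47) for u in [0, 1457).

31⁻¹ mod 47: 31·44 ≡ 1 (mod 47), so 31⁻¹ ≡ 44.
u = 12 + 31·((38 − 12)·44 mod 47) = 12 + 31·16 = 508.

508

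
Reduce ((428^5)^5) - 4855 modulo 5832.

(428)^5 ≡ 3728 (mod 5832)
(3728)^5 ≡ 680 (mod 5832)
680 - 4855 = -4175 ≡ 1657 (mod 5832)

1657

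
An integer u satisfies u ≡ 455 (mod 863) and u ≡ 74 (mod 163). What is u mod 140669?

863⁻¹ mod 163: 863×17 ≡ 1 (mod 163), so 863⁻¹ ≡ 17.
u = 455 + 863×((74 − 455)×17 mod 163) = 455 + 863×43 = 37564.

37564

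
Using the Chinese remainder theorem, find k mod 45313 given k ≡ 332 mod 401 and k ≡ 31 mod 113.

19580

401⁻¹ mod 113: 401*31 ≡ 1 (mod 113), so 401⁻¹ ≡ 31.
k = 332 + 401*((31 − 332)*31 mod 113) = 332 + 401*48 = 19580.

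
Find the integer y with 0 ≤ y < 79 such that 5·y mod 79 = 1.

Run the extended Euclidean algorithm:
79 = 15*5 + 4
5 = 1*4 + 1
4 = 4*1 + 0
gcd(5, 79) = 1, so the inverse exists.
Bézout: 1 = −1*79 + 16*5.
So 5⁻¹ ≡ 16 (mod 79).

16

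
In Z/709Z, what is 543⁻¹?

Run the extended Euclidean algorithm:
709 = 1×543 + 166
543 = 3×166 + 45
166 = 3×45 + 31
45 = 1×31 + 14
31 = 2×14 + 3
14 = 4×3 + 2
3 = 1×2 + 1
2 = 2×1 + 0
gcd(543, 709) = 1, so the inverse exists.
Back-substitute for 1:
1 = 1×3 − 1×2
  = −1×14 + 5×3
  = 5×31 − 11×14
  = −11×45 + 16×31
  = 16×166 − 59×45
  = −59×543 + 193×166
  = 193×709 − 252×543
So 543⁻¹ ≡ −252 ≡ 457 (mod 709).

457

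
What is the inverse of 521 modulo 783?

783 = 1·521 + 262
521 = 1·262 + 259
262 = 1·259 + 3
259 = 86·3 + 1
3 = 3·1 + 0
gcd(521, 783) = 1, so the inverse exists.
Back-substitute for 1:
1 = 1·259 − 86·3
  = −86·262 + 87·259
  = 87·521 − 173·262
  = −173·783 + 260·521
So 521⁻¹ ≡ 260 (mod 783).

260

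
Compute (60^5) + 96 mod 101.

86

(60)^5 ≡ 91 (mod 101)
91 + 96 = 187 ≡ 86 (mod 101)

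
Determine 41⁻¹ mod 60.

41

60 = 1·41 + 19
41 = 2·19 + 3
19 = 6·3 + 1
3 = 3·1 + 0
gcd(41, 60) = 1, so the inverse exists.
Back-substitute for 1:
1 = 1·19 − 6·3
  = −6·41 + 13·19
  = 13·60 − 19·41
So 41⁻¹ ≡ −19 ≡ 41 (mod 60).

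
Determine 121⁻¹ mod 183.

121

Apply the Euclidean algorithm and back-substitute:
183 = 1·121 + 62
121 = 1·62 + 59
62 = 1·59 + 3
59 = 19·3 + 2
3 = 1·2 + 1
2 = 2·1 + 0
gcd(121, 183) = 1, so the inverse exists.
Bézout: 1 = 41·183 − 62·121.
So 121⁻¹ ≡ −62 ≡ 121 (mod 183).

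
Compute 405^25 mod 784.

741

Compute successive squares:
25 in binary is 11001, i.e. 25 = 16 + 8 + 1.
405^1 ≡ 405 (mod 784)
405^2 ≡ 405^2 = 164025 ≡ 169 (mod 784)
405^4 ≡ 169^2 = 28561 ≡ 337 (mod 784)
405^8 ≡ 337^2 = 113569 ≡ 673 (mod 784)
405^16 ≡ 673^2 = 452929 ≡ 561 (mod 784)
405^25 = 405^16 * 405^8 * 405^1 ≡ 561 * 673 * 405 (mod 784).
Accumulate the product:
561 * 673 = 377553 ≡ 449
449 * 405 = 181845 ≡ 741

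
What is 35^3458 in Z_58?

Compute successive squares:
35^1 ≡ 35 (mod 58)
35^2 ≡ 35^2 = 1225 ≡ 7 (mod 58)
35^4 ≡ 7^2 = 49 (mod 58)
35^8 ≡ 49^2 = 2401 ≡ 23 (mod 58)
35^16 ≡ 23^2 = 529 ≡ 7 (mod 58)
35^32 ≡ 7^2 = 49 (mod 58)
35^64 ≡ 49^2 = 2401 ≡ 23 (mod 58)
35^128 ≡ 23^2 = 529 ≡ 7 (mod 58)
35^256 ≡ 7^2 = 49 (mod 58)
35^512 ≡ 49^2 = 2401 ≡ 23 (mod 58)
35^1024 ≡ 23^2 = 529 ≡ 7 (mod 58)
35^2048 ≡ 7^2 = 49 (mod 58)
35^3458 = 35^2048 × 35^1024 × 35^256 × 35^128 × 35^2 ≡ 49 × 7 × 49 × 7 × 7 (mod 58).
Accumulate the product:
49 × 7 = 343 ≡ 53
53 × 49 = 2597 ≡ 45
45 × 7 = 315 ≡ 25
25 × 7 = 175 ≡ 1

1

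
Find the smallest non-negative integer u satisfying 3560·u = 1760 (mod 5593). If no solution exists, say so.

3394

gcd(3560, 5593) = 1, so a unique solution mod 5593 exists.
3560⁻¹ ≡ 2487 (mod 5593).
u ≡ 2487·1760 ≡ 3394 (mod 5593).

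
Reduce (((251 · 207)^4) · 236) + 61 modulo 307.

251 · 207 = 51957 ≡ 74 (mod 307)
(74)^4 ≡ 44 (mod 307)
44 · 236 = 10384 ≡ 253 (mod 307)
253 + 61 = 314 ≡ 7 (mod 307)

7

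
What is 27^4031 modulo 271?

27

27^1 ≡ 27 (mod 271)
27^2 ≡ 27^2 = 729 ≡ 187 (mod 271)
27^4 ≡ 187^2 = 34969 ≡ 10 (mod 271)
27^8 ≡ 10^2 = 100 (mod 271)
27^16 ≡ 100^2 = 10000 ≡ 244 (mod 271)
27^32 ≡ 244^2 = 59536 ≡ 187 (mod 271)
27^64 ≡ 187^2 = 34969 ≡ 10 (mod 271)
27^128 ≡ 10^2 = 100 (mod 271)
27^256 ≡ 100^2 = 10000 ≡ 244 (mod 271)
27^512 ≡ 244^2 = 59536 ≡ 187 (mod 271)
27^1024 ≡ 187^2 = 34969 ≡ 10 (mod 271)
27^2048 ≡ 10^2 = 100 (mod 271)
27^4031 = 27^2048 * 27^1024 * 27^512 * 27^256 * 27^128 * 27^32 * 27^16 * 27^8 * 27^4 * 27^2 * 27^1 ≡ 100 * 10 * 187 * 244 * 100 * 187 * 244 * 100 * 10 * 187 * 27 (mod 271).
Accumulate the product:
100 * 10 = 1000 ≡ 187
187 * 187 = 34969 ≡ 10
10 * 244 = 2440 ≡ 1
1 * 100 = 100
100 * 187 = 18700 ≡ 1
1 * 244 = 244
244 * 100 = 24400 ≡ 10
10 * 10 = 100
100 * 187 = 18700 ≡ 1
1 * 27 = 27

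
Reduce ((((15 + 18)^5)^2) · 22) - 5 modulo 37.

15 + 18 = 33
(33)^5 ≡ 12 (mod 37)
(12)^2 ≡ 33 (mod 37)
33 · 22 = 726 ≡ 23 (mod 37)
23 - 5 = 18

18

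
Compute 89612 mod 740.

89612 = 121·740 + 72, so 89612 ≡ 72 (mod 740).

72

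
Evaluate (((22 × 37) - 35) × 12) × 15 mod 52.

22 × 37 = 814 ≡ 34 (mod 52)
34 - 35 = -1 ≡ 51 (mod 52)
51 × 12 = 612 ≡ 40 (mod 52)
40 × 15 = 600 ≡ 28 (mod 52)

28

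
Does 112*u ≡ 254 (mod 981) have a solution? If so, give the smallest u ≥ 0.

230

gcd(112, 981) = 1, so a unique solution mod 981 exists.
112⁻¹ ≡ 727 (mod 981).
u ≡ 727*254 ≡ 230 (mod 981).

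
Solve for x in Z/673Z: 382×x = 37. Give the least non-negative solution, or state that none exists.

gcd(382, 673) = 1, so a unique solution mod 673 exists.
382⁻¹ ≡ 37 (mod 673).
x ≡ 37×37 ≡ 23 (mod 673).

23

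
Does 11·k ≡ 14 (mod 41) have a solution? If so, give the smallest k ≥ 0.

5

gcd(11, 41) = 1, so a unique solution mod 41 exists.
11⁻¹ ≡ 15 (mod 41).
k ≡ 15·14 ≡ 5 (mod 41).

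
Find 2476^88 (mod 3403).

Compute successive squares:
2476^1 ≡ 2476 (mod 3403)
2476^2 ≡ 2476^2 = 6130576 ≡ 1773 (mod 3403)
2476^4 ≡ 1773^2 = 3143529 ≡ 2560 (mod 3403)
2476^8 ≡ 2560^2 = 6553600 ≡ 2825 (mod 3403)
2476^16 ≡ 2825^2 = 7980625 ≡ 590 (mod 3403)
2476^32 ≡ 590^2 = 348100 ≡ 994 (mod 3403)
2476^64 ≡ 994^2 = 988036 ≡ 1166 (mod 3403)
2476^88 = 2476^64 * 2476^16 * 2476^8 ≡ 1166 * 590 * 2825 (mod 3403).
Accumulate the product:
1166 * 590 = 687940 ≡ 534
534 * 2825 = 1508550 ≡ 1021

1021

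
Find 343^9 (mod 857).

39

Compute successive squares:
343^1 ≡ 343 (mod 857)
343^2 ≡ 343^2 = 117649 ≡ 240 (mod 857)
343^4 ≡ 240^2 = 57600 ≡ 181 (mod 857)
343^8 ≡ 181^2 = 32761 ≡ 195 (mod 857)
343^9 = 343^8 * 343^1 ≡ 195 * 343 (mod 857).
195 * 343 = 66885 ≡ 39 (mod 857).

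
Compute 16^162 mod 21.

Compute successive squares:
162 in binary is 10100010, i.e. 162 = 128 + 32 + 2.
16^1 ≡ 16 (mod 21)
16^2 ≡ 16^2 = 256 ≡ 4 (mod 21)
16^4 ≡ 4^2 = 16 (mod 21)
16^8 ≡ 16^2 = 256 ≡ 4 (mod 21)
16^16 ≡ 4^2 = 16 (mod 21)
16^32 ≡ 16^2 = 256 ≡ 4 (mod 21)
16^64 ≡ 4^2 = 16 (mod 21)
16^128 ≡ 16^2 = 256 ≡ 4 (mod 21)
16^162 = 16^128 × 16^32 × 16^2 ≡ 4 × 4 × 4 (mod 21).
Accumulate the product:
4 × 4 = 16
16 × 4 = 64 ≡ 1

1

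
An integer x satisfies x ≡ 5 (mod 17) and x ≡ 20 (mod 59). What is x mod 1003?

17⁻¹ mod 59: 17×7 ≡ 1 (mod 59), so 17⁻¹ ≡ 7.
x = 5 + 17×((20 − 5)×7 mod 59) = 5 + 17×46 = 787.

787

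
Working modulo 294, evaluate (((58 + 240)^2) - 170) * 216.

58 + 240 = 298 ≡ 4 (mod 294)
(4)^2 ≡ 16 (mod 294)
16 - 170 = -154 ≡ 140 (mod 294)
140 * 216 = 30240 ≡ 252 (mod 294)

252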